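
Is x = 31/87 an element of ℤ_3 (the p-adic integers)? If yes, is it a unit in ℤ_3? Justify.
x ∉ ℤ_3 (v_3(x) = -1 < 0)

ℤ_3 = {x ∈ ℚ_3 : v_3(x) ≥ 0} and ℤ_3^× = {x ∈ ℤ_3 : v_3(x) = 0}. Here v_3(31/87) = v_3(num) − v_3(den) = -1; compare against these criteria.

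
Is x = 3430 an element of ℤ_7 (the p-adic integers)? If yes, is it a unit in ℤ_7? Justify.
x ∈ ℤ_7 but not a unit; v_7(x) = 3 > 0

ℤ_7 = {x ∈ ℚ_7 : v_7(x) ≥ 0} and ℤ_7^× = {x ∈ ℤ_7 : v_7(x) = 0}. Here v_7(3430) = v_7(num) − v_7(den) = 3; compare against these criteria.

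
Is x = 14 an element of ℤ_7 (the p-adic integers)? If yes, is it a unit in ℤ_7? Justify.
x ∈ ℤ_7 but not a unit; v_7(x) = 1 > 0

ℤ_7 = {x ∈ ℚ_7 : v_7(x) ≥ 0} and ℤ_7^× = {x ∈ ℤ_7 : v_7(x) = 0}. Here v_7(14) = v_7(num) − v_7(den) = 1; compare against these criteria.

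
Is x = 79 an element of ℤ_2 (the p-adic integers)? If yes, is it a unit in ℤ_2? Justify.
x ∈ ℤ_2^× (unit); v_2(x) = 0

ℤ_2 = {x ∈ ℚ_2 : v_2(x) ≥ 0} and ℤ_2^× = {x ∈ ℤ_2 : v_2(x) = 0}. Here v_2(79) = v_2(num) − v_2(den) = 0; compare against these criteria.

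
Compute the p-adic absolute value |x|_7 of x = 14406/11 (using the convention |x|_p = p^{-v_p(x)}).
|14406/11|_7 = 1/2401

Step 1 — compute v_7(x) by factoring powers of 7 out of the numerator and denominator: v_7(14406/11) = 4. Step 2 — apply |x|_p = p^{-v_p(x)} = 7^{-4} = 1/2401.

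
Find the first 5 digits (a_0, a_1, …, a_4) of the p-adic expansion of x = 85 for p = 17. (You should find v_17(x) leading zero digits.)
(a_0, …, a_4) = (0, 5, 0, 0, 0)

v_17(85) = 1, so a_0 = ... = a_0 = 0. Factor out: x = 17^1 · u with u = 5 a unit in ℤ_17. Expand u iteratively via a_{v+i} = u_i mod 17, u_{i+1} = (u_i − a_{v+i})/17:
  u_0 = 5;  a_1 = 5;  u_1 = (u_0 − 5)/17 = 0
  u_1 = 0;  a_2 = 0;  u_2 = (u_1 − 0)/17 = 0
  u_2 = 0;  a_3 = 0;  u_3 = (u_2 − 0)/17 = 0
  u_3 = 0;  a_4 = 0;  u_4 = (u_3 − 0)/17 = 0
Digits: (0, 5, 0, 0, 0).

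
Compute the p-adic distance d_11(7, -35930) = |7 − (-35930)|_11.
d_11(7, -35930) = 1/1331

Step 1 — x − y = 7 − (-35930) = 35937. Step 2 — v_11(35937) = 3 (factor: 35937 = (11^3 · 27); the sign does not affect v_p). Step 3 — |x − y|_11 = 11^{-3} = 1/1331.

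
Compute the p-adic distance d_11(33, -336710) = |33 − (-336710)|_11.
d_11(33, -336710) = 1/14641

Step 1 — x − y = 33 − (-336710) = 336743. Step 2 — v_11(336743) = 4 (factor: 336743 = (11^4 · 23); the sign does not affect v_p). Step 3 — |x − y|_11 = 11^{-4} = 1/14641.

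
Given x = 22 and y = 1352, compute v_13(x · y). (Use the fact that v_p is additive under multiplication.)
v_13(29744) = 2

v_p(x) = 0 (factor: 22 = 13^0 · 22); v_p(y) = 2 (factor: 1352 = 13^2 · 8). Additivity: v_p(xy) = v_p(x) + v_p(y) = 0 + 2 = 2. (Direct check: xy = 29744 = 13^2 · (176).)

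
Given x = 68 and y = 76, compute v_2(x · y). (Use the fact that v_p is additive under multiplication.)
v_2(5168) = 4

v_p(x) = 2 (factor: 68 = 2^2 · 17); v_p(y) = 2 (factor: 76 = 2^2 · 19). Additivity: v_p(xy) = v_p(x) + v_p(y) = 2 + 2 = 4. (Direct check: xy = 5168 = 2^4 · (323).)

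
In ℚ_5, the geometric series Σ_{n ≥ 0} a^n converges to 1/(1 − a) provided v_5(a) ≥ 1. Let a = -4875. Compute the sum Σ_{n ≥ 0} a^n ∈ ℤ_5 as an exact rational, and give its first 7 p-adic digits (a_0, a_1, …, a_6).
Σ a^n = 1/(1 − a) = 1/4876;  first 7 digits = (1, 0, 0, 1, 2, 3, 0)

v_5(a) = 3 ≥ 1, so the series converges in ℤ_5 to 1/(1 − a) = 1/(1 − (-4875)) = 1/4876. Expand this rational in ℤ_5: compute digits iteratively via d_i = x_i mod 5, x_{i+1} = (x_i − d_i)/5. The first 7 digits are (1, 0, 0, 1, 2, 3, 0).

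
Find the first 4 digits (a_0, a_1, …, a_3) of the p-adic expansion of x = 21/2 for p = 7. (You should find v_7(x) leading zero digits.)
(a_0, …, a_3) = (0, 5, 3, 3)

v_7(21/2) = 1, so a_0 = ... = a_0 = 0. Factor out: x = 7^1 · u with u = 3/2 a unit in ℤ_7. Expand u iteratively via a_{v+i} = u_i mod 7, u_{i+1} = (u_i − a_{v+i})/7:
  u_0 = 3/2;  a_1 = 5;  u_1 = (u_0 − 5)/7 = -1/2
  u_1 = -1/2;  a_2 = 3;  u_2 = (u_1 − 3)/7 = -1/2
  u_2 = -1/2;  a_3 = 3;  u_3 = (u_2 − 3)/7 = -1/2
Digits: (0, 5, 3, 3).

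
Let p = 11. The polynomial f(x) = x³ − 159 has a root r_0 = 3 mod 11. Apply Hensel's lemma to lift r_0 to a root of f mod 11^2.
r_1 = 102 (mod 121)

Hensel: r_{i+1} = r_i − f(r_i)/f′(r_i) mod 11^{i+2}, where f′(x) = 3x². Iterate:
  r_0 = 3 (mod 11)
  r_1 = 102 (mod 121)
Final: r = 102 with f(r) ≡ 0 mod 11^2.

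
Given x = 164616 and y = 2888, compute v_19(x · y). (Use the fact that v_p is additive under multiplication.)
v_19(475411008) = 5

v_p(x) = 3 (factor: 164616 = 19^3 · 24); v_p(y) = 2 (factor: 2888 = 19^2 · 8). Additivity: v_p(xy) = v_p(x) + v_p(y) = 3 + 2 = 5. (Direct check: xy = 475411008 = 19^5 · (192).)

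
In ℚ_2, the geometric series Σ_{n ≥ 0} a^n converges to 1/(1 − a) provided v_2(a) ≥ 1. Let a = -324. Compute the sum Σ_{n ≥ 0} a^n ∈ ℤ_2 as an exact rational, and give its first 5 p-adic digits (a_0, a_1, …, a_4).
Σ a^n = 1/(1 − a) = 1/325;  first 5 digits = (1, 0, 1, 1, 0)

v_2(a) = 2 ≥ 1, so the series converges in ℤ_2 to 1/(1 − a) = 1/(1 − (-324)) = 1/325. Expand this rational in ℤ_2: compute digits iteratively via d_i = x_i mod 2, x_{i+1} = (x_i − d_i)/2. The first 5 digits are (1, 0, 1, 1, 0).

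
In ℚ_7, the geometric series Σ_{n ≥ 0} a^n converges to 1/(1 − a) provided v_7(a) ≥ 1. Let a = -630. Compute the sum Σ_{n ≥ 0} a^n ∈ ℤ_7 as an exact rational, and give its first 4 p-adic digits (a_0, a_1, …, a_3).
Σ a^n = 1/(1 − a) = 1/631;  first 4 digits = (1, 1, 2, 1)

v_7(a) = 1 ≥ 1, so the series converges in ℤ_7 to 1/(1 − a) = 1/(1 − (-630)) = 1/631. Expand this rational in ℤ_7: compute digits iteratively via d_i = x_i mod 7, x_{i+1} = (x_i − d_i)/7. The first 4 digits are (1, 1, 2, 1).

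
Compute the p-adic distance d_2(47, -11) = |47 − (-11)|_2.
d_2(47, -11) = 1/2

Step 1 — x − y = 47 − (-11) = 58. Step 2 — v_2(58) = 1 (factor: 58 = (2^1 · 29); the sign does not affect v_p). Step 3 — |x − y|_2 = 2^{-1} = 1/2.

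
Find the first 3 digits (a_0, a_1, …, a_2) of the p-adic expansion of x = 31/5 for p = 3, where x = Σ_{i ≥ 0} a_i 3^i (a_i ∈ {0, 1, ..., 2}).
(a_0, …, a_2) = (2, 2, 1)

v_3(31/5) = 0 (numerator and denominator both coprime to 3), so x ∈ ℤ_3^×. Compute digits iteratively via a_i = x_i mod 3, x_{i+1} = (x_i − a_i)/3, with x_0 = x:
  x_0 = 31/5;  a_0 = 2;  x_1 = (x_0 − 2)/3 = 7/5
  x_1 = 7/5;  a_1 = 2;  x_2 = (x_1 − 2)/3 = -1/5
  x_2 = -1/5;  a_2 = 1;  x_3 = (x_2 − 1)/3 = -2/5
Digits: (2, 2, 1).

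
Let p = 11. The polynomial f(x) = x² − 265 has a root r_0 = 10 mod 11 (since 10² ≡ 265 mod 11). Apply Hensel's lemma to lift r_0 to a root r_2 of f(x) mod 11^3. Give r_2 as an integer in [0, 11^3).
r_2 = 593 (mod 1331)

Hensel's recurrence: r_{i+1} = r_i − f(r_i)·(f′(r_i))^{-1} mod 11^{i+2}, with f′(x) = 2x. Iterate:
  r_0 = 10 (mod 11)
  r_1 = 109 (mod 121)
  r_2 = 593 (mod 1331)
Final: r_2 = 593, and one checks f(r_2) ≡ 0 mod 11^3.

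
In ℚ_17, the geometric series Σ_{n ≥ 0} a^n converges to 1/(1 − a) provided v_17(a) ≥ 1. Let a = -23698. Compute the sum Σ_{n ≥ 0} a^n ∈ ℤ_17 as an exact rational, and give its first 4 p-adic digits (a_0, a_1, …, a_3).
Σ a^n = 1/(1 − a) = 1/23699;  first 4 digits = (1, 0, 3, 12)

v_17(a) = 2 ≥ 1, so the series converges in ℤ_17 to 1/(1 − a) = 1/(1 − (-23698)) = 1/23699. Expand this rational in ℤ_17: compute digits iteratively via d_i = x_i mod 17, x_{i+1} = (x_i − d_i)/17. The first 4 digits are (1, 0, 3, 12).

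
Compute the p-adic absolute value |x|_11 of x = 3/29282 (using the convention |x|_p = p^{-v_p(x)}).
|3/29282|_11 = 14641

Step 1 — compute v_11(x) by factoring powers of 11 out of the numerator and denominator: v_11(3/29282) = -4. Step 2 — apply |x|_p = p^{-v_p(x)} = 11^{4} = 14641.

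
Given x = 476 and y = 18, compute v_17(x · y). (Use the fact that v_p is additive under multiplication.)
v_17(8568) = 1

v_p(x) = 1 (factor: 476 = 17^1 · 28); v_p(y) = 0 (factor: 18 = 17^0 · 18). Additivity: v_p(xy) = v_p(x) + v_p(y) = 1 + 0 = 1. (Direct check: xy = 8568 = 17^1 · (504).)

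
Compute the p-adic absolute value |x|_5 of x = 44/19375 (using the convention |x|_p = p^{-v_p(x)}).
|44/19375|_5 = 625

Step 1 — compute v_5(x) by factoring powers of 5 out of the numerator and denominator: v_5(44/19375) = -4. Step 2 — apply |x|_p = p^{-v_p(x)} = 5^{4} = 625.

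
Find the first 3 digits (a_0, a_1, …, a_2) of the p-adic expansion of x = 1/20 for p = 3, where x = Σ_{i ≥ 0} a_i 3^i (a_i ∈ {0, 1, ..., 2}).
(a_0, …, a_2) = (2, 1, 2)

v_3(1/20) = 0 (numerator and denominator both coprime to 3), so x ∈ ℤ_3^×. Compute digits iteratively via a_i = x_i mod 3, x_{i+1} = (x_i − a_i)/3, with x_0 = x:
  x_0 = 1/20;  a_0 = 2;  x_1 = (x_0 − 2)/3 = -13/20
  x_1 = -13/20;  a_1 = 1;  x_2 = (x_1 − 1)/3 = -11/20
  x_2 = -11/20;  a_2 = 2;  x_3 = (x_2 − 2)/3 = -17/20
Digits: (2, 1, 2).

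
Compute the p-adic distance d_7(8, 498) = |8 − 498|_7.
d_7(8, 498) = 1/49

Step 1 — x − y = 8 − 498 = -490. Step 2 — v_7(-490) = 2 (factor: -490 = −(7^2 · 10); the sign does not affect v_p). Step 3 — |x − y|_7 = 7^{-2} = 1/49.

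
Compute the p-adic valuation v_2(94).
v_2(94) = 1

v_2(n) is the largest exponent k such that 2^k divides n. Factor out: 94 = 2^1 · 47. (Sign doesn't affect v_p.) So v_2(94) = 1.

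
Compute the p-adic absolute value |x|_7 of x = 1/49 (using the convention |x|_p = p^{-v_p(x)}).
|1/49|_7 = 49

Step 1 — compute v_7(x) by factoring powers of 7 out of the numerator and denominator: v_7(1/49) = -2. Step 2 — apply |x|_p = p^{-v_p(x)} = 7^{2} = 49.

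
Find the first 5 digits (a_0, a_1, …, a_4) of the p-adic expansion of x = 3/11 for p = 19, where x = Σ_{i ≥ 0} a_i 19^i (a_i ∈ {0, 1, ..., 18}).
(a_0, …, a_4) = (2, 12, 8, 3, 5)

v_19(3/11) = 0 (numerator and denominator both coprime to 19), so x ∈ ℤ_19^×. Compute digits iteratively via a_i = x_i mod 19, x_{i+1} = (x_i − a_i)/19, with x_0 = x:
  x_0 = 3/11;  a_0 = 2;  x_1 = (x_0 − 2)/19 = -1/11
  x_1 = -1/11;  a_1 = 12;  x_2 = (x_1 − 12)/19 = -7/11
  x_2 = -7/11;  a_2 = 8;  x_3 = (x_2 − 8)/19 = -5/11
  x_3 = -5/11;  a_3 = 3;  x_4 = (x_3 − 3)/19 = -2/11
  x_4 = -2/11;  a_4 = 5;  x_5 = (x_4 − 5)/19 = -3/11
Digits: (2, 12, 8, 3, 5).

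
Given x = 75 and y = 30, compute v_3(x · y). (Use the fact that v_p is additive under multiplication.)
v_3(2250) = 2

v_p(x) = 1 (factor: 75 = 3^1 · 25); v_p(y) = 1 (factor: 30 = 3^1 · 10). Additivity: v_p(xy) = v_p(x) + v_p(y) = 1 + 1 = 2. (Direct check: xy = 2250 = 3^2 · (250).)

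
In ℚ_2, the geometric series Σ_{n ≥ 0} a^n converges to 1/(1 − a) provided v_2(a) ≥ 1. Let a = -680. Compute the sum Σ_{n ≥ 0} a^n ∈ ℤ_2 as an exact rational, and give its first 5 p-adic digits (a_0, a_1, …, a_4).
Σ a^n = 1/(1 − a) = 1/681;  first 5 digits = (1, 0, 0, 1, 1)

v_2(a) = 3 ≥ 1, so the series converges in ℤ_2 to 1/(1 − a) = 1/(1 − (-680)) = 1/681. Expand this rational in ℤ_2: compute digits iteratively via d_i = x_i mod 2, x_{i+1} = (x_i − d_i)/2. The first 5 digits are (1, 0, 0, 1, 1).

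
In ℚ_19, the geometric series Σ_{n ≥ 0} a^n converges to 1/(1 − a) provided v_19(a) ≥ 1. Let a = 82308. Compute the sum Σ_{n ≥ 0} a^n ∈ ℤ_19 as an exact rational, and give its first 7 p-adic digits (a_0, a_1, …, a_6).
Σ a^n = 1/(1 − a) = -1/82307;  first 7 digits = (1, 0, 0, 12, 0, 0, 11)

v_19(a) = 3 ≥ 1, so the series converges in ℤ_19 to 1/(1 − a) = 1/(1 − 82308) = -1/82307. Expand this rational in ℤ_19: compute digits iteratively via d_i = x_i mod 19, x_{i+1} = (x_i − d_i)/19. The first 7 digits are (1, 0, 0, 12, 0, 0, 11).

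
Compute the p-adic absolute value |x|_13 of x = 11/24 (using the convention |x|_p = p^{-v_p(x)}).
|11/24|_13 = 1

Step 1 — compute v_13(x) by factoring powers of 13 out of the numerator and denominator: v_13(11/24) = 0. Step 2 — apply |x|_p = p^{-v_p(x)} = 13^{0} = 1.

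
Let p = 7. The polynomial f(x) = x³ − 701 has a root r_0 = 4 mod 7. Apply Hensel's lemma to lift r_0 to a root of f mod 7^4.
r_3 = 1768 (mod 2401)

Hensel: r_{i+1} = r_i − f(r_i)/f′(r_i) mod 7^{i+2}, where f′(x) = 3x². Iterate:
  r_0 = 4 (mod 7)
  r_1 = 4 (mod 49)
  r_2 = 53 (mod 343)
  r_3 = 1768 (mod 2401)
Final: r = 1768 with f(r) ≡ 0 mod 7^4.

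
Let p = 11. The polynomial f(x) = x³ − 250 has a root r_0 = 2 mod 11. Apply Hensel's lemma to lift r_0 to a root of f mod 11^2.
r_1 = 2 (mod 121)

Hensel: r_{i+1} = r_i − f(r_i)/f′(r_i) mod 11^{i+2}, where f′(x) = 3x². Iterate:
  r_0 = 2 (mod 11)
  r_1 = 2 (mod 121)
Final: r = 2 with f(r) ≡ 0 mod 11^2.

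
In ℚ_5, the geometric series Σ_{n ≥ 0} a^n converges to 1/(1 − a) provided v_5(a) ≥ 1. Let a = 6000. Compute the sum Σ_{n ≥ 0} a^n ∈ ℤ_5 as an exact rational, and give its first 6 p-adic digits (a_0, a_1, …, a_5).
Σ a^n = 1/(1 − a) = -1/5999;  first 6 digits = (1, 0, 0, 3, 4, 1)

v_5(a) = 3 ≥ 1, so the series converges in ℤ_5 to 1/(1 − a) = 1/(1 − 6000) = -1/5999. Expand this rational in ℤ_5: compute digits iteratively via d_i = x_i mod 5, x_{i+1} = (x_i − d_i)/5. The first 6 digits are (1, 0, 0, 3, 4, 1).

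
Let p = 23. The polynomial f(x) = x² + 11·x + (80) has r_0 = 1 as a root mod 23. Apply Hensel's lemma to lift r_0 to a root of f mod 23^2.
r_1 = 116 (mod 529)

Hensel: r_{i+1} = r_i − f(r_i)·(f′(r_i))^{-1} mod 23^{i+2}, f′(x) = 2x + 11. Iterate:
  r_0 = 1 (mod 23)
  r_1 = 116 (mod 529)
Final: r = 116 satisfies f(r) ≡ 0 mod 23^2.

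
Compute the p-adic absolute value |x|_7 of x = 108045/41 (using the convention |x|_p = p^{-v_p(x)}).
|108045/41|_7 = 1/2401

Step 1 — compute v_7(x) by factoring powers of 7 out of the numerator and denominator: v_7(108045/41) = 4. Step 2 — apply |x|_p = p^{-v_p(x)} = 7^{-4} = 1/2401.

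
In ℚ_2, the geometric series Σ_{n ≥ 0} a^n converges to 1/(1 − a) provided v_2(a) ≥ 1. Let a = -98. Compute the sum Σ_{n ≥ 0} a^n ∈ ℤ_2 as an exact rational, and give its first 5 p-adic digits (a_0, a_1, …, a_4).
Σ a^n = 1/(1 − a) = 1/99;  first 5 digits = (1, 1, 0, 1, 0)

v_2(a) = 1 ≥ 1, so the series converges in ℤ_2 to 1/(1 − a) = 1/(1 − (-98)) = 1/99. Expand this rational in ℤ_2: compute digits iteratively via d_i = x_i mod 2, x_{i+1} = (x_i − d_i)/2. The first 5 digits are (1, 1, 0, 1, 0).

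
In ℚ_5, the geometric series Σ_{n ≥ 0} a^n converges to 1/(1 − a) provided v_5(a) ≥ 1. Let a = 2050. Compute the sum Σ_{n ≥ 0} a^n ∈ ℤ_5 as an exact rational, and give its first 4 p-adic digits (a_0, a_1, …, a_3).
Σ a^n = 1/(1 − a) = -1/2049;  first 4 digits = (1, 0, 2, 1)

v_5(a) = 2 ≥ 1, so the series converges in ℤ_5 to 1/(1 − a) = 1/(1 − 2050) = -1/2049. Expand this rational in ℤ_5: compute digits iteratively via d_i = x_i mod 5, x_{i+1} = (x_i − d_i)/5. The first 4 digits are (1, 0, 2, 1).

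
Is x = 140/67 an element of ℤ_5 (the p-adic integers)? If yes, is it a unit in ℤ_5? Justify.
x ∈ ℤ_5 but not a unit; v_5(x) = 1 > 0

ℤ_5 = {x ∈ ℚ_5 : v_5(x) ≥ 0} and ℤ_5^× = {x ∈ ℤ_5 : v_5(x) = 0}. Here v_5(140/67) = v_5(num) − v_5(den) = 1; compare against these criteria.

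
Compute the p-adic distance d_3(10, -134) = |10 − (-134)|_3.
d_3(10, -134) = 1/9

Step 1 — x − y = 10 − (-134) = 144. Step 2 — v_3(144) = 2 (factor: 144 = (3^2 · 16); the sign does not affect v_p). Step 3 — |x − y|_3 = 3^{-2} = 1/9.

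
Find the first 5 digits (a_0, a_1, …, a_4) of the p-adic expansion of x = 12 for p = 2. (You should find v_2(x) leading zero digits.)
(a_0, …, a_4) = (0, 0, 1, 1, 0)

v_2(12) = 2, so a_0 = ... = a_1 = 0. Factor out: x = 2^2 · u with u = 3 a unit in ℤ_2. Expand u iteratively via a_{v+i} = u_i mod 2, u_{i+1} = (u_i − a_{v+i})/2:
  u_0 = 3;  a_2 = 1;  u_1 = (u_0 − 1)/2 = 1
  u_1 = 1;  a_3 = 1;  u_2 = (u_1 − 1)/2 = 0
  u_2 = 0;  a_4 = 0;  u_3 = (u_2 − 0)/2 = 0
Digits: (0, 0, 1, 1, 0).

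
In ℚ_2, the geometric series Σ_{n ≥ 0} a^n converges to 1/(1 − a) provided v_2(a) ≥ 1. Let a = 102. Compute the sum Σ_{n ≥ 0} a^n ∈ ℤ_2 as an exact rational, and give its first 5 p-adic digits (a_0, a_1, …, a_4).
Σ a^n = 1/(1 − a) = -1/101;  first 5 digits = (1, 1, 0, 0, 1)

v_2(a) = 1 ≥ 1, so the series converges in ℤ_2 to 1/(1 − a) = 1/(1 − 102) = -1/101. Expand this rational in ℤ_2: compute digits iteratively via d_i = x_i mod 2, x_{i+1} = (x_i − d_i)/2. The first 5 digits are (1, 1, 0, 0, 1).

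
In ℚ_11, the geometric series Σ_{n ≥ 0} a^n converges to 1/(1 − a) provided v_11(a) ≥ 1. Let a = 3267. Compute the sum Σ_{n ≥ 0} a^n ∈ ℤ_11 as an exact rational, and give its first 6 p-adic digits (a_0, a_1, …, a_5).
Σ a^n = 1/(1 − a) = -1/3266;  first 6 digits = (1, 0, 5, 2, 3, 0)

v_11(a) = 2 ≥ 1, so the series converges in ℤ_11 to 1/(1 − a) = 1/(1 − 3267) = -1/3266. Expand this rational in ℤ_11: compute digits iteratively via d_i = x_i mod 11, x_{i+1} = (x_i − d_i)/11. The first 6 digits are (1, 0, 5, 2, 3, 0).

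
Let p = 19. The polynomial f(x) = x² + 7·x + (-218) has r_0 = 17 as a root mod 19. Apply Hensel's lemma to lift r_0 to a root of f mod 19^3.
r_2 = 435 (mod 6859)

Hensel: r_{i+1} = r_i − f(r_i)·(f′(r_i))^{-1} mod 19^{i+2}, f′(x) = 2x + 7. Iterate:
  r_0 = 17 (mod 19)
  r_1 = 74 (mod 361)
  r_2 = 435 (mod 6859)
Final: r = 435 satisfies f(r) ≡ 0 mod 19^3.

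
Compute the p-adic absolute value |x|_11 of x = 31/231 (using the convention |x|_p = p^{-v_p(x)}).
|31/231|_11 = 11

Step 1 — compute v_11(x) by factoring powers of 11 out of the numerator and denominator: v_11(31/231) = -1. Step 2 — apply |x|_p = p^{-v_p(x)} = 11^{1} = 11.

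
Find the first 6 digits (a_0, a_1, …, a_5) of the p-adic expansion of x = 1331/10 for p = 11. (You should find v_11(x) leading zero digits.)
(a_0, …, a_5) = (0, 0, 0, 10, 9, 9)

v_11(1331/10) = 3, so a_0 = ... = a_2 = 0. Factor out: x = 11^3 · u with u = 1/10 a unit in ℤ_11. Expand u iteratively via a_{v+i} = u_i mod 11, u_{i+1} = (u_i − a_{v+i})/11:
  u_0 = 1/10;  a_3 = 10;  u_1 = (u_0 − 10)/11 = -9/10
  u_1 = -9/10;  a_4 = 9;  u_2 = (u_1 − 9)/11 = -9/10
  u_2 = -9/10;  a_5 = 9;  u_3 = (u_2 − 9)/11 = -9/10
Digits: (0, 0, 0, 10, 9, 9).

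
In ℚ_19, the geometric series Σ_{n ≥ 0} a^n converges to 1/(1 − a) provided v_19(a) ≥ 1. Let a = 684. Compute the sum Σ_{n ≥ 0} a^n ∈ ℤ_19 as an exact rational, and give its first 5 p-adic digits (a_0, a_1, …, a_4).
Σ a^n = 1/(1 − a) = -1/683;  first 5 digits = (1, 17, 5, 3, 5)

v_19(a) = 1 ≥ 1, so the series converges in ℤ_19 to 1/(1 − a) = 1/(1 − 684) = -1/683. Expand this rational in ℤ_19: compute digits iteratively via d_i = x_i mod 19, x_{i+1} = (x_i − d_i)/19. The first 5 digits are (1, 17, 5, 3, 5).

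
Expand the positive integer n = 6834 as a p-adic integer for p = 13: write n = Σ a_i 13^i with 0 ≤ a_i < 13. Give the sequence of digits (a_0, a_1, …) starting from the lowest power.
(a_0, a_1, …) = (9, 5, 1, 3)

Repeated division by 13 gives the digits low-to-high: 6834 = 9 + 5·13^1 + 1·13^2 + 3·13^3. Digit sequence: (9, 5, 1, 3).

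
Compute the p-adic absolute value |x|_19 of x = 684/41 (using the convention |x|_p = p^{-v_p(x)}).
|684/41|_19 = 1/19

Step 1 — compute v_19(x) by factoring powers of 19 out of the numerator and denominator: v_19(684/41) = 1. Step 2 — apply |x|_p = p^{-v_p(x)} = 19^{-1} = 1/19.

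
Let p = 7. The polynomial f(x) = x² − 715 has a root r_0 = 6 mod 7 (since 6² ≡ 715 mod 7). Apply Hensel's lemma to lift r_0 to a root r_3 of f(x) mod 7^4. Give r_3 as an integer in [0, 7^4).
r_3 = 769 (mod 2401)

Hensel's recurrence: r_{i+1} = r_i − f(r_i)·(f′(r_i))^{-1} mod 7^{i+2}, with f′(x) = 2x. Iterate:
  r_0 = 6 (mod 7)
  r_1 = 34 (mod 49)
  r_2 = 83 (mod 343)
  r_3 = 769 (mod 2401)
Final: r_3 = 769, and one checks f(r_3) ≡ 0 mod 7^4.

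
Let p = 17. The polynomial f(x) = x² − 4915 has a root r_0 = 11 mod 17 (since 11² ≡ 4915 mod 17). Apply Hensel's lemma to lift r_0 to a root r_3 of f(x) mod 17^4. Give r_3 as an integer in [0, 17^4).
r_3 = 74318 (mod 83521)

Hensel's recurrence: r_{i+1} = r_i − f(r_i)·(f′(r_i))^{-1} mod 17^{i+2}, with f′(x) = 2x. Iterate:
  r_0 = 11 (mod 17)
  r_1 = 45 (mod 289)
  r_2 = 623 (mod 4913)
  r_3 = 74318 (mod 83521)
Final: r_3 = 74318, and one checks f(r_3) ≡ 0 mod 17^4.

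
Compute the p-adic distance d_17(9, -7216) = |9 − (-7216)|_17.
d_17(9, -7216) = 1/289

Step 1 — x − y = 9 − (-7216) = 7225. Step 2 — v_17(7225) = 2 (factor: 7225 = (17^2 · 25); the sign does not affect v_p). Step 3 — |x − y|_17 = 17^{-2} = 1/289.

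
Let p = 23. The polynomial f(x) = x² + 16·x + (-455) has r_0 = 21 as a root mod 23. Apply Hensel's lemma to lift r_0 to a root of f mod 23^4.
r_3 = 278160 (mod 279841)

Hensel: r_{i+1} = r_i − f(r_i)·(f′(r_i))^{-1} mod 23^{i+2}, f′(x) = 2x + 16. Iterate:
  r_0 = 21 (mod 23)
  r_1 = 435 (mod 529)
  r_2 = 10486 (mod 12167)
  r_3 = 278160 (mod 279841)
Final: r = 278160 satisfies f(r) ≡ 0 mod 23^4.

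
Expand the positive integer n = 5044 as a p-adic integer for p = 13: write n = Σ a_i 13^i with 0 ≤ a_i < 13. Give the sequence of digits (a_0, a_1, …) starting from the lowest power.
(a_0, a_1, …) = (0, 11, 3, 2)

Repeated division by 13 gives the digits low-to-high: 5044 = 11·13^1 + 3·13^2 + 2·13^3. Digit sequence: (0, 11, 3, 2).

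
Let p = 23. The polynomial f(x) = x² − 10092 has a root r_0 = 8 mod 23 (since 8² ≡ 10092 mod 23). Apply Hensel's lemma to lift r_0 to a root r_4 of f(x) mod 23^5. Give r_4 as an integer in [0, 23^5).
r_4 = 465758 (mod 6436343)

Hensel's recurrence: r_{i+1} = r_i − f(r_i)·(f′(r_i))^{-1} mod 23^{i+2}, with f′(x) = 2x. Iterate:
  r_0 = 8 (mod 23)
  r_1 = 238 (mod 529)
  r_2 = 3412 (mod 12167)
  r_3 = 185917 (mod 279841)
  r_4 = 465758 (mod 6436343)
Final: r_4 = 465758, and one checks f(r_4) ≡ 0 mod 23^5.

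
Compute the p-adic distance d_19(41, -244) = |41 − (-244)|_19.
d_19(41, -244) = 1/19

Step 1 — x − y = 41 − (-244) = 285. Step 2 — v_19(285) = 1 (factor: 285 = (19^1 · 15); the sign does not affect v_p). Step 3 — |x − y|_19 = 19^{-1} = 1/19.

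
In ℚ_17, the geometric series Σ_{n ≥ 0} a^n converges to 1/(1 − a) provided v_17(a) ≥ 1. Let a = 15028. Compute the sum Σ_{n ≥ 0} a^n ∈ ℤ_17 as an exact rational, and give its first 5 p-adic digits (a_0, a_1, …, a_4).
Σ a^n = 1/(1 − a) = -1/15027;  first 5 digits = (1, 0, 1, 3, 1)

v_17(a) = 2 ≥ 1, so the series converges in ℤ_17 to 1/(1 − a) = 1/(1 − 15028) = -1/15027. Expand this rational in ℤ_17: compute digits iteratively via d_i = x_i mod 17, x_{i+1} = (x_i − d_i)/17. The first 5 digits are (1, 0, 1, 3, 1).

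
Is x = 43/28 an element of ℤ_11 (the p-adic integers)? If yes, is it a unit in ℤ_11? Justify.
x ∈ ℤ_11^× (unit); v_11(x) = 0

ℤ_11 = {x ∈ ℚ_11 : v_11(x) ≥ 0} and ℤ_11^× = {x ∈ ℤ_11 : v_11(x) = 0}. Here v_11(43/28) = v_11(num) − v_11(den) = 0; compare against these criteria.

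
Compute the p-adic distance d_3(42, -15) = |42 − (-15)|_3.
d_3(42, -15) = 1/3

Step 1 — x − y = 42 − (-15) = 57. Step 2 — v_3(57) = 1 (factor: 57 = (3^1 · 19); the sign does not affect v_p). Step 3 — |x − y|_3 = 3^{-1} = 1/3.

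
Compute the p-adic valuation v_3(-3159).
v_3(-3159) = 5

v_3(n) is the largest exponent k such that 3^k divides n. Factor out: -3159 = -3^5 · 13. (Sign doesn't affect v_p.) So v_3(-3159) = 5.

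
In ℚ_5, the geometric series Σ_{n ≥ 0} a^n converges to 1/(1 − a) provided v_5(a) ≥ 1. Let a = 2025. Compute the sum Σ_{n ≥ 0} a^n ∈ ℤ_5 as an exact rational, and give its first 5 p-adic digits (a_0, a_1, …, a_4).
Σ a^n = 1/(1 − a) = -1/2024;  first 5 digits = (1, 0, 1, 1, 4)

v_5(a) = 2 ≥ 1, so the series converges in ℤ_5 to 1/(1 − a) = 1/(1 − 2025) = -1/2024. Expand this rational in ℤ_5: compute digits iteratively via d_i = x_i mod 5, x_{i+1} = (x_i − d_i)/5. The first 5 digits are (1, 0, 1, 1, 4).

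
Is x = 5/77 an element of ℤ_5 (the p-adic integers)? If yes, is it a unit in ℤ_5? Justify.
x ∈ ℤ_5 but not a unit; v_5(x) = 1 > 0

ℤ_5 = {x ∈ ℚ_5 : v_5(x) ≥ 0} and ℤ_5^× = {x ∈ ℤ_5 : v_5(x) = 0}. Here v_5(5/77) = v_5(num) − v_5(den) = 1; compare against these criteria.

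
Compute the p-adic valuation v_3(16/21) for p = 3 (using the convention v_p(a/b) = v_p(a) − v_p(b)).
v_3(16/21) = -1

Factor powers of 3 from the numerator and denominator of the reduced fraction: 16 = 3^0 · 16 and 21 = 3^1 · 7. Apply v_p(a/b) = v_p(a) − v_p(b): v_3(16/21) = 0 − 1 = -1.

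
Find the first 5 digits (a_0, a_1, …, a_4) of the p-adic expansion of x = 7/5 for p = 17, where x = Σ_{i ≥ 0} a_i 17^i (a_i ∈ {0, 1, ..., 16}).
(a_0, …, a_4) = (15, 6, 3, 10, 13)

v_17(7/5) = 0 (numerator and denominator both coprime to 17), so x ∈ ℤ_17^×. Compute digits iteratively via a_i = x_i mod 17, x_{i+1} = (x_i − a_i)/17, with x_0 = x:
  x_0 = 7/5;  a_0 = 15;  x_1 = (x_0 − 15)/17 = -4/5
  x_1 = -4/5;  a_1 = 6;  x_2 = (x_1 − 6)/17 = -2/5
  x_2 = -2/5;  a_2 = 3;  x_3 = (x_2 − 3)/17 = -1/5
  x_3 = -1/5;  a_3 = 10;  x_4 = (x_3 − 10)/17 = -3/5
  x_4 = -3/5;  a_4 = 13;  x_5 = (x_4 − 13)/17 = -4/5
Digits: (15, 6, 3, 10, 13).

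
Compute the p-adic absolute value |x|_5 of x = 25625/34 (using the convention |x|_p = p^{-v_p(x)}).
|25625/34|_5 = 1/625

Step 1 — compute v_5(x) by factoring powers of 5 out of the numerator and denominator: v_5(25625/34) = 4. Step 2 — apply |x|_p = p^{-v_p(x)} = 5^{-4} = 1/625.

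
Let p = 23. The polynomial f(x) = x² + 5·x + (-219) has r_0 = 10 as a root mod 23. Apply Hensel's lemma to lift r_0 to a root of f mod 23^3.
r_2 = 6657 (mod 12167)

Hensel: r_{i+1} = r_i − f(r_i)·(f′(r_i))^{-1} mod 23^{i+2}, f′(x) = 2x + 5. Iterate:
  r_0 = 10 (mod 23)
  r_1 = 309 (mod 529)
  r_2 = 6657 (mod 12167)
Final: r = 6657 satisfies f(r) ≡ 0 mod 23^3.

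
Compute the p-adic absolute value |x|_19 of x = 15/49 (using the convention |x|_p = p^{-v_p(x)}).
|15/49|_19 = 1

Step 1 — compute v_19(x) by factoring powers of 19 out of the numerator and denominator: v_19(15/49) = 0. Step 2 — apply |x|_p = p^{-v_p(x)} = 19^{0} = 1.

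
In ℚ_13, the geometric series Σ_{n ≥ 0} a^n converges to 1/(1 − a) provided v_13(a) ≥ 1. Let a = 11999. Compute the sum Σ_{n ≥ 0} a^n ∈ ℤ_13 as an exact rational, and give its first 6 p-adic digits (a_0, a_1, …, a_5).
Σ a^n = 1/(1 − a) = -1/11998;  first 6 digits = (1, 0, 6, 5, 10, 10)

v_13(a) = 2 ≥ 1, so the series converges in ℤ_13 to 1/(1 − a) = 1/(1 − 11999) = -1/11998. Expand this rational in ℤ_13: compute digits iteratively via d_i = x_i mod 13, x_{i+1} = (x_i − d_i)/13. The first 6 digits are (1, 0, 6, 5, 10, 10).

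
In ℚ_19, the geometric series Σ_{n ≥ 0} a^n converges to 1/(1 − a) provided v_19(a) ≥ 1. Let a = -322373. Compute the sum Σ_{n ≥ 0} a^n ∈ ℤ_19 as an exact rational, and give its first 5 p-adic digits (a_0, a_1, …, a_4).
Σ a^n = 1/(1 − a) = 1/322374;  first 5 digits = (1, 0, 0, 10, 16)

v_19(a) = 3 ≥ 1, so the series converges in ℤ_19 to 1/(1 − a) = 1/(1 − (-322373)) = 1/322374. Expand this rational in ℤ_19: compute digits iteratively via d_i = x_i mod 19, x_{i+1} = (x_i − d_i)/19. The first 5 digits are (1, 0, 0, 10, 16).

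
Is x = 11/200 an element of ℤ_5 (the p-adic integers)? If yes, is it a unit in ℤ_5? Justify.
x ∉ ℤ_5 (v_5(x) = -2 < 0)

ℤ_5 = {x ∈ ℚ_5 : v_5(x) ≥ 0} and ℤ_5^× = {x ∈ ℤ_5 : v_5(x) = 0}. Here v_5(11/200) = v_5(num) − v_5(den) = -2; compare against these criteria.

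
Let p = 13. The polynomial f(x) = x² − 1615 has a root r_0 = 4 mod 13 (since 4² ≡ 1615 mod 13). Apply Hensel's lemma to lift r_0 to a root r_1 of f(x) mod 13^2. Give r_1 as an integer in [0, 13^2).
r_1 = 56 (mod 169)

Hensel's recurrence: r_{i+1} = r_i − f(r_i)·(f′(r_i))^{-1} mod 13^{i+2}, with f′(x) = 2x. Iterate:
  r_0 = 4 (mod 13)
  r_1 = 56 (mod 169)
Final: r_1 = 56, and one checks f(r_1) ≡ 0 mod 13^2.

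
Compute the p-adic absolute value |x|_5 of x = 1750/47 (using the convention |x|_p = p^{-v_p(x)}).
|1750/47|_5 = 1/125

Step 1 — compute v_5(x) by factoring powers of 5 out of the numerator and denominator: v_5(1750/47) = 3. Step 2 — apply |x|_p = p^{-v_p(x)} = 5^{-3} = 1/125.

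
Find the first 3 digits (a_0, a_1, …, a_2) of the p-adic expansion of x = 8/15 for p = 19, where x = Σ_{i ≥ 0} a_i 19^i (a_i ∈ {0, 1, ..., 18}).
(a_0, …, a_2) = (17, 8, 16)

v_19(8/15) = 0 (numerator and denominator both coprime to 19), so x ∈ ℤ_19^×. Compute digits iteratively via a_i = x_i mod 19, x_{i+1} = (x_i − a_i)/19, with x_0 = x:
  x_0 = 8/15;  a_0 = 17;  x_1 = (x_0 − 17)/19 = -13/15
  x_1 = -13/15;  a_1 = 8;  x_2 = (x_1 − 8)/19 = -7/15
  x_2 = -7/15;  a_2 = 16;  x_3 = (x_2 − 16)/19 = -13/15
Digits: (17, 8, 16).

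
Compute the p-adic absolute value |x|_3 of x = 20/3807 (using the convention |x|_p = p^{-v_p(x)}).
|20/3807|_3 = 81

Step 1 — compute v_3(x) by factoring powers of 3 out of the numerator and denominator: v_3(20/3807) = -4. Step 2 — apply |x|_p = p^{-v_p(x)} = 3^{4} = 81.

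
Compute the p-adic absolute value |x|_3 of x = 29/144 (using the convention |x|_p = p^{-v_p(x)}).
|29/144|_3 = 9

Step 1 — compute v_3(x) by factoring powers of 3 out of the numerator and denominator: v_3(29/144) = -2. Step 2 — apply |x|_p = p^{-v_p(x)} = 3^{2} = 9.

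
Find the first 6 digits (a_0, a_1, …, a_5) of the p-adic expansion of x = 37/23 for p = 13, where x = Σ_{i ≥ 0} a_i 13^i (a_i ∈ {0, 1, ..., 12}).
(a_0, …, a_5) = (5, 2, 10, 6, 4, 7)

v_13(37/23) = 0 (numerator and denominator both coprime to 13), so x ∈ ℤ_13^×. Compute digits iteratively via a_i = x_i mod 13, x_{i+1} = (x_i − a_i)/13, with x_0 = x:
  x_0 = 37/23;  a_0 = 5;  x_1 = (x_0 − 5)/13 = -6/23
  x_1 = -6/23;  a_1 = 2;  x_2 = (x_1 − 2)/13 = -4/23
  x_2 = -4/23;  a_2 = 10;  x_3 = (x_2 − 10)/13 = -18/23
  x_3 = -18/23;  a_3 = 6;  x_4 = (x_3 − 6)/13 = -12/23
  x_4 = -12/23;  a_4 = 4;  x_5 = (x_4 − 4)/13 = -8/23
  x_5 = -8/23;  a_5 = 7;  x_6 = (x_5 − 7)/13 = -13/23
Digits: (5, 2, 10, 6, 4, 7).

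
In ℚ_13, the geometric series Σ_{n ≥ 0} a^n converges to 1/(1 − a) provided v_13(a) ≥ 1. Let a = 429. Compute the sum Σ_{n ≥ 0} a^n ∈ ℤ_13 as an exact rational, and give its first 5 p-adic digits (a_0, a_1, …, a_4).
Σ a^n = 1/(1 − a) = -1/428;  first 5 digits = (1, 7, 12, 10, 10)

v_13(a) = 1 ≥ 1, so the series converges in ℤ_13 to 1/(1 − a) = 1/(1 − 429) = -1/428. Expand this rational in ℤ_13: compute digits iteratively via d_i = x_i mod 13, x_{i+1} = (x_i − d_i)/13. The first 5 digits are (1, 7, 12, 10, 10).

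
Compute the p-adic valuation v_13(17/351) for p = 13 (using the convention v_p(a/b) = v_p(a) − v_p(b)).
v_13(17/351) = -1

Factor powers of 13 from the numerator and denominator of the reduced fraction: 17 = 13^0 · 17 and 351 = 13^1 · 27. Apply v_p(a/b) = v_p(a) − v_p(b): v_13(17/351) = 0 − 1 = -1.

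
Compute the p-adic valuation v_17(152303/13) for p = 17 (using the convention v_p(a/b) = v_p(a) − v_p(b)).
v_17(152303/13) = 3

Factor powers of 17 from the numerator and denominator of the reduced fraction: 152303 = 17^3 · 31 and 13 = 17^0 · 13. Apply v_p(a/b) = v_p(a) − v_p(b): v_17(152303/13) = 3 − 0 = 3.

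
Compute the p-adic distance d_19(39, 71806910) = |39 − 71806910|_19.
d_19(39, 71806910) = 1/2476099

Step 1 — x − y = 39 − 71806910 = -71806871. Step 2 — v_19(-71806871) = 5 (factor: -71806871 = −(19^5 · 29); the sign does not affect v_p). Step 3 — |x − y|_19 = 19^{-5} = 1/2476099.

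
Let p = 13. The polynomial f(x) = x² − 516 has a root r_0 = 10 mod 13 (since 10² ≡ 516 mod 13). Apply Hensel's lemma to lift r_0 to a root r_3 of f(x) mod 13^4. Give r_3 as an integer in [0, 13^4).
r_3 = 14193 (mod 28561)

Hensel's recurrence: r_{i+1} = r_i − f(r_i)·(f′(r_i))^{-1} mod 13^{i+2}, with f′(x) = 2x. Iterate:
  r_0 = 10 (mod 13)
  r_1 = 166 (mod 169)
  r_2 = 1011 (mod 2197)
  r_3 = 14193 (mod 28561)
Final: r_3 = 14193, and one checks f(r_3) ≡ 0 mod 13^4.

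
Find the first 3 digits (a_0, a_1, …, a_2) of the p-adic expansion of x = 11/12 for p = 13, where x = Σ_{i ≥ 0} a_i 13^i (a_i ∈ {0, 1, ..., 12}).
(a_0, …, a_2) = (2, 1, 1)

v_13(11/12) = 0 (numerator and denominator both coprime to 13), so x ∈ ℤ_13^×. Compute digits iteratively via a_i = x_i mod 13, x_{i+1} = (x_i − a_i)/13, with x_0 = x:
  x_0 = 11/12;  a_0 = 2;  x_1 = (x_0 − 2)/13 = -1/12
  x_1 = -1/12;  a_1 = 1;  x_2 = (x_1 − 1)/13 = -1/12
  x_2 = -1/12;  a_2 = 1;  x_3 = (x_2 − 1)/13 = -1/12
Digits: (2, 1, 1).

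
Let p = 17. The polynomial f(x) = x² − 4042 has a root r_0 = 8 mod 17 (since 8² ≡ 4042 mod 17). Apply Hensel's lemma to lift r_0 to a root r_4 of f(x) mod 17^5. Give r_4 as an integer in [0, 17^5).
r_4 = 1269364 (mod 1419857)

Hensel's recurrence: r_{i+1} = r_i − f(r_i)·(f′(r_i))^{-1} mod 17^{i+2}, with f′(x) = 2x. Iterate:
  r_0 = 8 (mod 17)
  r_1 = 76 (mod 289)
  r_2 = 1810 (mod 4913)
  r_3 = 16549 (mod 83521)
  r_4 = 1269364 (mod 1419857)
Final: r_4 = 1269364, and one checks f(r_4) ≡ 0 mod 17^5.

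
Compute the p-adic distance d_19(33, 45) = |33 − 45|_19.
d_19(33, 45) = 1

Step 1 — x − y = 33 − 45 = -12. Step 2 — v_19(-12) = 0 (factor: -12 = −(19^0 · 12); the sign does not affect v_p). Step 3 — |x − y|_19 = 19^{0} = 1.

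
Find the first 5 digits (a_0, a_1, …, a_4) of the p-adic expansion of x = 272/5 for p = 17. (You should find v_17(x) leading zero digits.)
(a_0, …, a_4) = (0, 10, 3, 10, 13)

v_17(272/5) = 1, so a_0 = ... = a_0 = 0. Factor out: x = 17^1 · u with u = 16/5 a unit in ℤ_17. Expand u iteratively via a_{v+i} = u_i mod 17, u_{i+1} = (u_i − a_{v+i})/17:
  u_0 = 16/5;  a_1 = 10;  u_1 = (u_0 − 10)/17 = -2/5
  u_1 = -2/5;  a_2 = 3;  u_2 = (u_1 − 3)/17 = -1/5
  u_2 = -1/5;  a_3 = 10;  u_3 = (u_2 − 10)/17 = -3/5
  u_3 = -3/5;  a_4 = 13;  u_4 = (u_3 − 13)/17 = -4/5
Digits: (0, 10, 3, 10, 13).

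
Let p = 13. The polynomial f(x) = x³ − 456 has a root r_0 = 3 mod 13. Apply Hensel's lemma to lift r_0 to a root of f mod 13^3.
r_2 = 432 (mod 2197)

Hensel: r_{i+1} = r_i − f(r_i)/f′(r_i) mod 13^{i+2}, where f′(x) = 3x². Iterate:
  r_0 = 3 (mod 13)
  r_1 = 94 (mod 169)
  r_2 = 432 (mod 2197)
Final: r = 432 with f(r) ≡ 0 mod 13^3.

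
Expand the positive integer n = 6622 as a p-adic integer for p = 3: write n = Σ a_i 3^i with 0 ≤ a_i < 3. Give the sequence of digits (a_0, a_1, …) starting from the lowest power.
(a_0, a_1, …) = (1, 2, 0, 2, 0, 0, 0, 0, 1)

Repeated division by 3 gives the digits low-to-high: 6622 = 1 + 2·3^1 + 2·3^3 + 1·3^8. Digit sequence: (1, 2, 0, 2, 0, 0, 0, 0, 1).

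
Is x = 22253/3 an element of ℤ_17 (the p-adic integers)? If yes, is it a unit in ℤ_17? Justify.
x ∈ ℤ_17 but not a unit; v_17(x) = 2 > 0

ℤ_17 = {x ∈ ℚ_17 : v_17(x) ≥ 0} and ℤ_17^× = {x ∈ ℤ_17 : v_17(x) = 0}. Here v_17(22253/3) = v_17(num) − v_17(den) = 2; compare against these criteria.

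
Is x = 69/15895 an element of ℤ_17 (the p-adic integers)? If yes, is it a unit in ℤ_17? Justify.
x ∉ ℤ_17 (v_17(x) = -2 < 0)

ℤ_17 = {x ∈ ℚ_17 : v_17(x) ≥ 0} and ℤ_17^× = {x ∈ ℤ_17 : v_17(x) = 0}. Here v_17(69/15895) = v_17(num) − v_17(den) = -2; compare against these criteria.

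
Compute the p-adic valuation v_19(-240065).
v_19(-240065) = 3

v_19(n) is the largest exponent k such that 19^k divides n. Factor out: -240065 = -19^3 · 35. (Sign doesn't affect v_p.) So v_19(-240065) = 3.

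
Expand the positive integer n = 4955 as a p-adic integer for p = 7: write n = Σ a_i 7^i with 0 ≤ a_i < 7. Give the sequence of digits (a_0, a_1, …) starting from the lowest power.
(a_0, a_1, …) = (6, 0, 3, 0, 2)

Repeated division by 7 gives the digits low-to-high: 4955 = 6 + 3·7^2 + 2·7^4. Digit sequence: (6, 0, 3, 0, 2).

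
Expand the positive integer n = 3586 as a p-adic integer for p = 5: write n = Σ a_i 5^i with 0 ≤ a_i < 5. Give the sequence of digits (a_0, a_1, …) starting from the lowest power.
(a_0, a_1, …) = (1, 2, 3, 3, 0, 1)

Repeated division by 5 gives the digits low-to-high: 3586 = 1 + 2·5^1 + 3·5^2 + 3·5^3 + 1·5^5. Digit sequence: (1, 2, 3, 3, 0, 1).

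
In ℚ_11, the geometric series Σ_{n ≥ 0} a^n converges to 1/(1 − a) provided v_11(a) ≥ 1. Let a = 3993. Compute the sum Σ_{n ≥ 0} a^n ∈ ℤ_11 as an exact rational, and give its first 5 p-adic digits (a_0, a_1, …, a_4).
Σ a^n = 1/(1 − a) = -1/3992;  first 5 digits = (1, 0, 0, 3, 0)

v_11(a) = 3 ≥ 1, so the series converges in ℤ_11 to 1/(1 − a) = 1/(1 − 3993) = -1/3992. Expand this rational in ℤ_11: compute digits iteratively via d_i = x_i mod 11, x_{i+1} = (x_i − d_i)/11. The first 5 digits are (1, 0, 0, 3, 0).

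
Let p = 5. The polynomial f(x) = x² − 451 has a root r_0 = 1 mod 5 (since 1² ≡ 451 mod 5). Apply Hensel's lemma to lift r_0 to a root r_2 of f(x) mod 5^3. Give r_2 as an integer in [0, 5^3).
r_2 = 101 (mod 125)

Hensel's recurrence: r_{i+1} = r_i − f(r_i)·(f′(r_i))^{-1} mod 5^{i+2}, with f′(x) = 2x. Iterate:
  r_0 = 1 (mod 5)
  r_1 = 1 (mod 25)
  r_2 = 101 (mod 125)
Final: r_2 = 101, and one checks f(r_2) ≡ 0 mod 5^3.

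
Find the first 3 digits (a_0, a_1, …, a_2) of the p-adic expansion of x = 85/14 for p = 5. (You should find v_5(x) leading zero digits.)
(a_0, …, a_2) = (0, 3, 0)

v_5(85/14) = 1, so a_0 = ... = a_0 = 0. Factor out: x = 5^1 · u with u = 17/14 a unit in ℤ_5. Expand u iteratively via a_{v+i} = u_i mod 5, u_{i+1} = (u_i − a_{v+i})/5:
  u_0 = 17/14;  a_1 = 3;  u_1 = (u_0 − 3)/5 = -5/14
  u_1 = -5/14;  a_2 = 0;  u_2 = (u_1 − 0)/5 = -1/14
Digits: (0, 3, 0).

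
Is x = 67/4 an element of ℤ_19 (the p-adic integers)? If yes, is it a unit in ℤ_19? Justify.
x ∈ ℤ_19^× (unit); v_19(x) = 0

ℤ_19 = {x ∈ ℚ_19 : v_19(x) ≥ 0} and ℤ_19^× = {x ∈ ℤ_19 : v_19(x) = 0}. Here v_19(67/4) = v_19(num) − v_19(den) = 0; compare against these criteria.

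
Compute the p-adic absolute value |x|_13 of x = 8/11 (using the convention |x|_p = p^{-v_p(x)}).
|8/11|_13 = 1

Step 1 — compute v_13(x) by factoring powers of 13 out of the numerator and denominator: v_13(8/11) = 0. Step 2 — apply |x|_p = p^{-v_p(x)} = 13^{0} = 1.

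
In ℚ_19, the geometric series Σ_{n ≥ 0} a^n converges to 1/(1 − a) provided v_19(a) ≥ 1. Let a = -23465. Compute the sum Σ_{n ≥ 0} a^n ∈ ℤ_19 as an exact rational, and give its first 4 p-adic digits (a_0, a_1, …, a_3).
Σ a^n = 1/(1 − a) = 1/23466;  first 4 digits = (1, 0, 11, 15)

v_19(a) = 2 ≥ 1, so the series converges in ℤ_19 to 1/(1 − a) = 1/(1 − (-23465)) = 1/23466. Expand this rational in ℤ_19: compute digits iteratively via d_i = x_i mod 19, x_{i+1} = (x_i − d_i)/19. The first 4 digits are (1, 0, 11, 15).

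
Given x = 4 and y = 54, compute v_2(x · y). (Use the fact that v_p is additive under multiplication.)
v_2(216) = 3

v_p(x) = 2 (factor: 4 = 2^2 · 1); v_p(y) = 1 (factor: 54 = 2^1 · 27). Additivity: v_p(xy) = v_p(x) + v_p(y) = 2 + 1 = 3. (Direct check: xy = 216 = 2^3 · (27).)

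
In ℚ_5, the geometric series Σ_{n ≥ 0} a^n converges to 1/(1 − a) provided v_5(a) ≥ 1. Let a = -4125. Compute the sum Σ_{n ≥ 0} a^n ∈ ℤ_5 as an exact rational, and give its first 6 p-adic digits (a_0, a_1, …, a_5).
Σ a^n = 1/(1 − a) = 1/4126;  first 6 digits = (1, 0, 0, 2, 3, 3)

v_5(a) = 3 ≥ 1, so the series converges in ℤ_5 to 1/(1 − a) = 1/(1 − (-4125)) = 1/4126. Expand this rational in ℤ_5: compute digits iteratively via d_i = x_i mod 5, x_{i+1} = (x_i − d_i)/5. The first 6 digits are (1, 0, 0, 2, 3, 3).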